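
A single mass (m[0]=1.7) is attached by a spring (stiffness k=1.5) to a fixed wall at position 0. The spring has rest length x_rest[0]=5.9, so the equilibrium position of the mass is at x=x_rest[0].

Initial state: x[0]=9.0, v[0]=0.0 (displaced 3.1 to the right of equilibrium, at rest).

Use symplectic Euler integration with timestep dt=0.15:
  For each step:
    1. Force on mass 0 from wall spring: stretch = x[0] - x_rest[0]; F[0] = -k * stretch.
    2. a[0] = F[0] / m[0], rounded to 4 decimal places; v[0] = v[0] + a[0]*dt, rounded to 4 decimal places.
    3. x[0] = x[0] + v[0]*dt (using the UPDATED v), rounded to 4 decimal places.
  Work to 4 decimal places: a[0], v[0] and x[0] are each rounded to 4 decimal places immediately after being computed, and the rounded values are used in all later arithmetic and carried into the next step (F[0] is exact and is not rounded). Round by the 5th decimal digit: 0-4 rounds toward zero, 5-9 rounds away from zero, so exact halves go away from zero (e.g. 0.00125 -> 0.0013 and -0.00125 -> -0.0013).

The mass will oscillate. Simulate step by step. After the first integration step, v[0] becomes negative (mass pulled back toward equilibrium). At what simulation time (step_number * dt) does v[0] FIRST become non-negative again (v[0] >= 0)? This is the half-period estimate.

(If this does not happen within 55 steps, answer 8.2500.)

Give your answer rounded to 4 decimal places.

Answer: 3.4500

Derivation:
Step 0: x=[9.0000] v=[0.0000]
Step 1: x=[8.9385] v=[-0.4103]
Step 2: x=[8.8166] v=[-0.8125]
Step 3: x=[8.6368] v=[-1.1985]
Step 4: x=[8.4027] v=[-1.5607]
Step 5: x=[8.1189] v=[-1.8919]
Step 6: x=[7.7911] v=[-2.1856]
Step 7: x=[7.4257] v=[-2.4359]
Step 8: x=[7.0300] v=[-2.6378]
Step 9: x=[6.6119] v=[-2.7874]
Step 10: x=[6.1797] v=[-2.8816]
Step 11: x=[5.7419] v=[-2.9186]
Step 12: x=[5.3072] v=[-2.8977]
Step 13: x=[4.8843] v=[-2.8192]
Step 14: x=[4.4816] v=[-2.6848]
Step 15: x=[4.1070] v=[-2.4971]
Step 16: x=[3.7680] v=[-2.2598]
Step 17: x=[3.4714] v=[-1.9776]
Step 18: x=[3.2230] v=[-1.6562]
Step 19: x=[3.0277] v=[-1.3019]
Step 20: x=[2.8894] v=[-0.9217]
Step 21: x=[2.8109] v=[-0.5232]
Step 22: x=[2.7938] v=[-0.1143]
Step 23: x=[2.8383] v=[0.2968]
First v>=0 after going negative at step 23, time=3.4500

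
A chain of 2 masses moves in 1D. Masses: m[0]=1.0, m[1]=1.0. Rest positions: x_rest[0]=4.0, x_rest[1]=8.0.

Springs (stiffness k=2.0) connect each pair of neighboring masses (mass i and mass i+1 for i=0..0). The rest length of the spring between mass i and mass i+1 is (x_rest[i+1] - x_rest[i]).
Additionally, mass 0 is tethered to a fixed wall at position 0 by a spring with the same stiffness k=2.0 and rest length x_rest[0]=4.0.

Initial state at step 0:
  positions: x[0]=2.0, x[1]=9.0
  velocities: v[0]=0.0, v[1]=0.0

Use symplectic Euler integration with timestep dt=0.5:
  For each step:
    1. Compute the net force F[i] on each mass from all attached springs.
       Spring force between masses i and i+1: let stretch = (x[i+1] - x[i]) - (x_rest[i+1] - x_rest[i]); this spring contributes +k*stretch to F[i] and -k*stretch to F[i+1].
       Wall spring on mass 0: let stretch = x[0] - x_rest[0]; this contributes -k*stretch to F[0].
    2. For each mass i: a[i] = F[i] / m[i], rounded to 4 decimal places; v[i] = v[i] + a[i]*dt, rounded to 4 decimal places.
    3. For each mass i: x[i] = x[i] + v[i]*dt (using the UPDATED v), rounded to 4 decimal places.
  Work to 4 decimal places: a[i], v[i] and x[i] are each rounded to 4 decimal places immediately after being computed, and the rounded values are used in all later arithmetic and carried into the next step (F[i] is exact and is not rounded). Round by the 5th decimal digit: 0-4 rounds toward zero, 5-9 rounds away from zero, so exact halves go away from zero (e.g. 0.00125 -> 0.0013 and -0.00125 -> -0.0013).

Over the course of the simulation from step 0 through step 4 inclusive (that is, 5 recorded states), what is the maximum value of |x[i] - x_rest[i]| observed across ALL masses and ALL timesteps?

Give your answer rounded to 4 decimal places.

Step 0: x=[2.0000 9.0000] v=[0.0000 0.0000]
Step 1: x=[4.5000 7.5000] v=[5.0000 -3.0000]
Step 2: x=[6.2500 6.5000] v=[3.5000 -2.0000]
Step 3: x=[5.0000 7.3750] v=[-2.5000 1.7500]
Step 4: x=[2.4375 9.0625] v=[-5.1250 3.3750]
Max displacement = 2.2500

Answer: 2.2500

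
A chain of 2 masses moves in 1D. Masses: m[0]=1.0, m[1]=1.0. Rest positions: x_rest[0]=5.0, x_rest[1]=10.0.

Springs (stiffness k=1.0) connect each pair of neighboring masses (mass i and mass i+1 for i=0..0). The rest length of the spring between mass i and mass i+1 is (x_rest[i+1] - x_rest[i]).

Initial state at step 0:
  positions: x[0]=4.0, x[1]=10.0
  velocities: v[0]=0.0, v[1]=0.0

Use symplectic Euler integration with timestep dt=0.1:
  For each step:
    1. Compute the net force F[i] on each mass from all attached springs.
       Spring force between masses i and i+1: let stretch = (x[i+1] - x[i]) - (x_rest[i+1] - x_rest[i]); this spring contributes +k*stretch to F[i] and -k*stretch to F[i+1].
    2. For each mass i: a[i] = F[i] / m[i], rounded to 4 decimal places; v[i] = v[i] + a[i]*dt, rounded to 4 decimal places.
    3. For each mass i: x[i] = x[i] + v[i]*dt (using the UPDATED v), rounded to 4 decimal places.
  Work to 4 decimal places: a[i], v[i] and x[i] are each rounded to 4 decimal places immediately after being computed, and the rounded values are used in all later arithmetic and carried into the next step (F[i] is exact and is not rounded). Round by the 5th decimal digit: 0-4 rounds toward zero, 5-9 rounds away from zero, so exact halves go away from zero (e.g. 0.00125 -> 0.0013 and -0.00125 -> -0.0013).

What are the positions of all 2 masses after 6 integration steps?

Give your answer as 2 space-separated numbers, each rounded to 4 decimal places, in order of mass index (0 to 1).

Answer: 4.1963 9.8037

Derivation:
Step 0: x=[4.0000 10.0000] v=[0.0000 0.0000]
Step 1: x=[4.0100 9.9900] v=[0.1000 -0.1000]
Step 2: x=[4.0298 9.9702] v=[0.1980 -0.1980]
Step 3: x=[4.0590 9.9410] v=[0.2920 -0.2920]
Step 4: x=[4.0970 9.9030] v=[0.3802 -0.3802]
Step 5: x=[4.1431 9.8569] v=[0.4608 -0.4608]
Step 6: x=[4.1963 9.8037] v=[0.5322 -0.5322]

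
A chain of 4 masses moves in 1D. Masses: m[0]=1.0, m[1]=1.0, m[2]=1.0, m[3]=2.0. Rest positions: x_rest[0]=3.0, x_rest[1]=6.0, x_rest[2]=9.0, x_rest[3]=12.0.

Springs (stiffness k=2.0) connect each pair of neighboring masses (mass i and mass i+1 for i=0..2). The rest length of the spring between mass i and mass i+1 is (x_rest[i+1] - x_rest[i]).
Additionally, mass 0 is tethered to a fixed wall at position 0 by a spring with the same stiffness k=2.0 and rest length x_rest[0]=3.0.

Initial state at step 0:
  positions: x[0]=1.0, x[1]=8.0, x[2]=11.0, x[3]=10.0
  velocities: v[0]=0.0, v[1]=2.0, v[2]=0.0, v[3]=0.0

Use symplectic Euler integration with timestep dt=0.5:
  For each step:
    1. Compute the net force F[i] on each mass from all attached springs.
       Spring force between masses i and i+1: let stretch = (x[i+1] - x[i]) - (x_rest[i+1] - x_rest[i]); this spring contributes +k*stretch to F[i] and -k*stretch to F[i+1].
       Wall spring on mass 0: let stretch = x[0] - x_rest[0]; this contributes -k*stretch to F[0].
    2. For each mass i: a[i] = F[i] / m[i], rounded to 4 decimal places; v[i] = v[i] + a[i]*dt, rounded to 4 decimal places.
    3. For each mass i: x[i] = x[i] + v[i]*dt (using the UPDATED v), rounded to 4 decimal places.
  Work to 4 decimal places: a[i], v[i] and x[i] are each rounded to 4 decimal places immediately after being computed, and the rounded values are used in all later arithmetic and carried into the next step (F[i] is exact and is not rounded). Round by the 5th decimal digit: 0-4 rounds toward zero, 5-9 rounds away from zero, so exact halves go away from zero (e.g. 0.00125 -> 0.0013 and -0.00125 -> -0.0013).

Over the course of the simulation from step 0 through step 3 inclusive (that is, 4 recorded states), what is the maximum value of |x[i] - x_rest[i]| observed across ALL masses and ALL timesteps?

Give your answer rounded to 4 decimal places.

Step 0: x=[1.0000 8.0000 11.0000 10.0000] v=[0.0000 2.0000 0.0000 0.0000]
Step 1: x=[4.0000 7.0000 9.0000 11.0000] v=[6.0000 -2.0000 -4.0000 2.0000]
Step 2: x=[6.5000 5.5000 7.0000 12.2500] v=[5.0000 -3.0000 -4.0000 2.5000]
Step 3: x=[5.2500 5.2500 6.8750 12.9375] v=[-2.5000 -0.5000 -0.2500 1.3750]
Max displacement = 3.5000

Answer: 3.5000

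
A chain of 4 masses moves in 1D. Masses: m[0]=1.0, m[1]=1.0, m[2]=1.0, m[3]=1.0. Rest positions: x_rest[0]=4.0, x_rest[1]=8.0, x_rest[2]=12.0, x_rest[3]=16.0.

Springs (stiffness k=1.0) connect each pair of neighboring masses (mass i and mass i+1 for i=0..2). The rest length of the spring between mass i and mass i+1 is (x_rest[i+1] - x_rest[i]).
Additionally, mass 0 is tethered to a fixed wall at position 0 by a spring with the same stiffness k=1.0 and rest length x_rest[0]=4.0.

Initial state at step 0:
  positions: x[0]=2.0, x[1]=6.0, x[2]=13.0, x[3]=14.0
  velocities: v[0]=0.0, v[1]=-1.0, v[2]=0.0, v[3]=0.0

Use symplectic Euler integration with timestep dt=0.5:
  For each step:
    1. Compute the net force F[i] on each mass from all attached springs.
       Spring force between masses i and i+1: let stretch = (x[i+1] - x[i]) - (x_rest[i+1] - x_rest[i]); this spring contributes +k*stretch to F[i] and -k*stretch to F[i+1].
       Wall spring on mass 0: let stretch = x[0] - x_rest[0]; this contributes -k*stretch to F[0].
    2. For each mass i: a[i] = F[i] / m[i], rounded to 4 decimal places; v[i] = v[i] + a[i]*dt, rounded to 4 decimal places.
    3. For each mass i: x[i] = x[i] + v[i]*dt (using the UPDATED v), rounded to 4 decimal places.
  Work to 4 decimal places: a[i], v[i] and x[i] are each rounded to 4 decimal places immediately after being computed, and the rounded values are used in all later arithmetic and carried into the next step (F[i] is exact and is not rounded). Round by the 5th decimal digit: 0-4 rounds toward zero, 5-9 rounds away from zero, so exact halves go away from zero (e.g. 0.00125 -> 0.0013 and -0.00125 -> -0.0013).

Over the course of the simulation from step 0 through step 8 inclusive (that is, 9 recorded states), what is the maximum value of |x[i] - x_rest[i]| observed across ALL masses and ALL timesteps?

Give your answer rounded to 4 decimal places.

Answer: 3.6094

Derivation:
Step 0: x=[2.0000 6.0000 13.0000 14.0000] v=[0.0000 -1.0000 0.0000 0.0000]
Step 1: x=[2.5000 6.2500 11.5000 14.7500] v=[1.0000 0.5000 -3.0000 1.5000]
Step 2: x=[3.3125 6.8750 9.5000 15.6875] v=[1.6250 1.2500 -4.0000 1.8750]
Step 3: x=[4.1875 7.2657 8.3906 16.0782] v=[1.7500 0.7813 -2.2188 0.7813]
Step 4: x=[4.7852 7.1680 8.9219 15.5470] v=[1.1954 -0.1954 1.0626 -1.0625]
Step 5: x=[4.7823 6.9131 10.6710 14.3595] v=[-0.0058 -0.5099 3.4982 -2.3751]
Step 6: x=[4.1165 7.0650 12.4028 13.2498] v=[-1.3316 0.3037 3.4635 -2.2194]
Step 7: x=[3.1587 7.8142 13.0119 12.9284] v=[-1.9156 1.4984 1.2181 -0.6429]
Step 8: x=[2.5751 8.6990 12.3007 13.6279] v=[-1.1672 1.7695 -1.4225 1.3989]
Max displacement = 3.6094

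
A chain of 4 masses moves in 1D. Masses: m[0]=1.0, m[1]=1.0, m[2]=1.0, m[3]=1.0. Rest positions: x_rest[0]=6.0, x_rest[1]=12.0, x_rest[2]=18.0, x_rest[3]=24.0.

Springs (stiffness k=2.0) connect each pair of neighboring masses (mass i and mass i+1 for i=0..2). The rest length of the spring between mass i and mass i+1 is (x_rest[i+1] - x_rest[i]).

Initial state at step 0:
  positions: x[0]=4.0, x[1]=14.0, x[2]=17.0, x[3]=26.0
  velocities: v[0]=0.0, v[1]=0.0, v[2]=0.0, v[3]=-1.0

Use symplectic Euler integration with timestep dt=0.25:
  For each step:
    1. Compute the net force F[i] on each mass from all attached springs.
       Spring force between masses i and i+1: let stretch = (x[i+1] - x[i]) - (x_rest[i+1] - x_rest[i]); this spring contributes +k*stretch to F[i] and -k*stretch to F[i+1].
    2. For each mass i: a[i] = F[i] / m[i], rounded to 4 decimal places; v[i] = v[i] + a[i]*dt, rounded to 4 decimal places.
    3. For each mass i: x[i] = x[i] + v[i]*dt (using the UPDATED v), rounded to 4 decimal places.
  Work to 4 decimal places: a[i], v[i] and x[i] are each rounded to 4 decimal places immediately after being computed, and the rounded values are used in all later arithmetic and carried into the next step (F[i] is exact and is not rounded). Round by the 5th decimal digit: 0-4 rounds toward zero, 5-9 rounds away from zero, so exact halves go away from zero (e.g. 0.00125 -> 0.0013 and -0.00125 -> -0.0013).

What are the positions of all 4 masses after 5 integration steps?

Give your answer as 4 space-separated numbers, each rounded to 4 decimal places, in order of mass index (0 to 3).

Step 0: x=[4.0000 14.0000 17.0000 26.0000] v=[0.0000 0.0000 0.0000 -1.0000]
Step 1: x=[4.5000 13.1250 17.7500 25.3750] v=[2.0000 -3.5000 3.0000 -2.5000]
Step 2: x=[5.3281 11.7500 18.8750 24.5469] v=[3.3125 -5.5000 4.5000 -3.3125]
Step 3: x=[6.2090 10.4629 19.8184 23.7598] v=[3.5235 -5.1485 3.7735 -3.1485]
Step 4: x=[6.8716 9.8135 20.0850 23.2300] v=[2.6505 -2.5977 1.0665 -2.1192]
Step 5: x=[7.1520 10.0803 19.4608 23.0571] v=[1.1215 1.0671 -2.4968 -0.6917]

Answer: 7.1520 10.0803 19.4608 23.0571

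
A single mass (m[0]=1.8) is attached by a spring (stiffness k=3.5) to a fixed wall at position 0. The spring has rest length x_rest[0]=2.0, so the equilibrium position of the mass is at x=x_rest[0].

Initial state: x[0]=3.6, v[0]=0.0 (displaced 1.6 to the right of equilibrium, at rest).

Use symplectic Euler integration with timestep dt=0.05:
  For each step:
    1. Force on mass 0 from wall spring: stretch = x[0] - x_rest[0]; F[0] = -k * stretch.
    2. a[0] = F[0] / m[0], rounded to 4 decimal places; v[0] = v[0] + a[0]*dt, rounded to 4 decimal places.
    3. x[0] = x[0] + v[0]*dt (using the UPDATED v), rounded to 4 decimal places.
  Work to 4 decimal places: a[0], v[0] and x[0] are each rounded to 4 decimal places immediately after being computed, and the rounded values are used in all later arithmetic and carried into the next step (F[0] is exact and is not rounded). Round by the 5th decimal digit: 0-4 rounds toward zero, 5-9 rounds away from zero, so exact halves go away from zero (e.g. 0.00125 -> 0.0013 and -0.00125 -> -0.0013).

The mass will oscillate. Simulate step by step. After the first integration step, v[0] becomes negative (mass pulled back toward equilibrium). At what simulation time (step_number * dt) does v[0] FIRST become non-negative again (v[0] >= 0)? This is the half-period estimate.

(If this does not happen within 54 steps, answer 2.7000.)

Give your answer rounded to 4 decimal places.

Step 0: x=[3.6000] v=[0.0000]
Step 1: x=[3.5922] v=[-0.1556]
Step 2: x=[3.5767] v=[-0.3104]
Step 3: x=[3.5535] v=[-0.4637]
Step 4: x=[3.5228] v=[-0.6147]
Step 5: x=[3.4847] v=[-0.7628]
Step 6: x=[3.4393] v=[-0.9071]
Step 7: x=[3.3870] v=[-1.0470]
Step 8: x=[3.3279] v=[-1.1818]
Step 9: x=[3.2624] v=[-1.3109]
Step 10: x=[3.1907] v=[-1.4336]
Step 11: x=[3.1132] v=[-1.5494]
Step 12: x=[3.0303] v=[-1.6576]
Step 13: x=[2.9424] v=[-1.7578]
Step 14: x=[2.8499] v=[-1.8494]
Step 15: x=[2.7533] v=[-1.9320]
Step 16: x=[2.6530] v=[-2.0052]
Step 17: x=[2.5496] v=[-2.0687]
Step 18: x=[2.4435] v=[-2.1221]
Step 19: x=[2.3352] v=[-2.1652]
Step 20: x=[2.2253] v=[-2.1978]
Step 21: x=[2.1143] v=[-2.2197]
Step 22: x=[2.0028] v=[-2.2308]
Step 23: x=[1.8912] v=[-2.2311]
Step 24: x=[1.7802] v=[-2.2205]
Step 25: x=[1.6702] v=[-2.1991]
Step 26: x=[1.5619] v=[-2.1670]
Step 27: x=[1.4557] v=[-2.1244]
Step 28: x=[1.3521] v=[-2.0715]
Step 29: x=[1.2517] v=[-2.0085]
Step 30: x=[1.1549] v=[-1.9358]
Step 31: x=[1.0622] v=[-1.8536]
Step 32: x=[0.9741] v=[-1.7624]
Step 33: x=[0.8910] v=[-1.6627]
Step 34: x=[0.8133] v=[-1.5549]
Step 35: x=[0.7413] v=[-1.4395]
Step 36: x=[0.6754] v=[-1.3171]
Step 37: x=[0.6160] v=[-1.1883]
Step 38: x=[0.5633] v=[-1.0537]
Step 39: x=[0.5176] v=[-0.9140]
Step 40: x=[0.4791] v=[-0.7699]
Step 41: x=[0.4480] v=[-0.6220]
Step 42: x=[0.4244] v=[-0.4711]
Step 43: x=[0.4085] v=[-0.3179]
Step 44: x=[0.4003] v=[-0.1632]
Step 45: x=[0.3999] v=[-0.0077]
Step 46: x=[0.4073] v=[0.1479]
First v>=0 after going negative at step 46, time=2.3000

Answer: 2.3000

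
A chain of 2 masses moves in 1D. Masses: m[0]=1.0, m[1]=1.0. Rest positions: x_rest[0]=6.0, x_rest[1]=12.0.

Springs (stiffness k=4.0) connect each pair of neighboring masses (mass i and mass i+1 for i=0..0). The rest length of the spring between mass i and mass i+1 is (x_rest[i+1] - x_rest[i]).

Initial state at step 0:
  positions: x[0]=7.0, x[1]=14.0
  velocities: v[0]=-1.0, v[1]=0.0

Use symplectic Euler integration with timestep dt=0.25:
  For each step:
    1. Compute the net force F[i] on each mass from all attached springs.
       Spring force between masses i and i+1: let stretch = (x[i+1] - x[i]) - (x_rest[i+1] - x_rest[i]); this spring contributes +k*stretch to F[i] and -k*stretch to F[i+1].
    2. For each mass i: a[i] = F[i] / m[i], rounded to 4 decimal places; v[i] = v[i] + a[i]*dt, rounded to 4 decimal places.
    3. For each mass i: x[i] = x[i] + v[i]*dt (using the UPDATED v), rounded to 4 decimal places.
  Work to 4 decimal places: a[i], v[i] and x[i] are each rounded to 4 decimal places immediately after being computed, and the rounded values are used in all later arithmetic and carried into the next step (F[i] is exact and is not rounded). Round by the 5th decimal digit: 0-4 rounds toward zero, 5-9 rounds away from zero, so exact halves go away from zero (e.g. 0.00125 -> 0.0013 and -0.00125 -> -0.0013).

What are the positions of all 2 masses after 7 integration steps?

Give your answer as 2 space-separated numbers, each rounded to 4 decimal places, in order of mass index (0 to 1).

Step 0: x=[7.0000 14.0000] v=[-1.0000 0.0000]
Step 1: x=[7.0000 13.7500] v=[0.0000 -1.0000]
Step 2: x=[7.1875 13.3125] v=[0.7500 -1.7500]
Step 3: x=[7.4063 12.8438] v=[0.8750 -1.8750]
Step 4: x=[7.4844 12.5157] v=[0.3125 -1.3125]
Step 5: x=[7.3204 12.4298] v=[-0.6562 -0.3438]
Step 6: x=[6.9337 12.5665] v=[-1.5468 0.5468]
Step 7: x=[6.4552 12.7950] v=[-1.9140 0.9140]

Answer: 6.4552 12.7950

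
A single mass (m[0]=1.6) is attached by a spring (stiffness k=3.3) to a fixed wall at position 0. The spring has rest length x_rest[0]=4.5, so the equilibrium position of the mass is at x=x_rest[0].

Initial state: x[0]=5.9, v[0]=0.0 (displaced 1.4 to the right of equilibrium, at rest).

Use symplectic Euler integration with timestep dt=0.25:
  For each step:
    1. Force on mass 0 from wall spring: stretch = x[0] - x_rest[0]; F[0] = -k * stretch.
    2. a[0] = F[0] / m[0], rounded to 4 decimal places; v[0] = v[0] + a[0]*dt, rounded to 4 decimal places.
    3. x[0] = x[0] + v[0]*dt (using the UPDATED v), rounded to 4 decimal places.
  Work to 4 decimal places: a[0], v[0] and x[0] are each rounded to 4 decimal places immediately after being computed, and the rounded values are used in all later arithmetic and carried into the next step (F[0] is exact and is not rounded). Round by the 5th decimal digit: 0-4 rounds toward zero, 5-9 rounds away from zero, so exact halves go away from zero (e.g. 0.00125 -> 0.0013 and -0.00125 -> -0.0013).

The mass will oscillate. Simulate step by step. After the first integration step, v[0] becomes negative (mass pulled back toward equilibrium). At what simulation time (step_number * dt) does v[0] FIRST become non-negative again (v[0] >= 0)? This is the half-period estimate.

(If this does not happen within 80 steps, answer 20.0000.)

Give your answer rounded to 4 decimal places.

Answer: 2.2500

Derivation:
Step 0: x=[5.9000] v=[0.0000]
Step 1: x=[5.7195] v=[-0.7219]
Step 2: x=[5.3818] v=[-1.3507]
Step 3: x=[4.9305] v=[-1.8054]
Step 4: x=[4.4237] v=[-2.0274]
Step 5: x=[3.9267] v=[-1.9881]
Step 6: x=[3.5036] v=[-1.6925]
Step 7: x=[3.2089] v=[-1.1787]
Step 8: x=[3.0807] v=[-0.5130]
Step 9: x=[3.1354] v=[0.2188]
First v>=0 after going negative at step 9, time=2.2500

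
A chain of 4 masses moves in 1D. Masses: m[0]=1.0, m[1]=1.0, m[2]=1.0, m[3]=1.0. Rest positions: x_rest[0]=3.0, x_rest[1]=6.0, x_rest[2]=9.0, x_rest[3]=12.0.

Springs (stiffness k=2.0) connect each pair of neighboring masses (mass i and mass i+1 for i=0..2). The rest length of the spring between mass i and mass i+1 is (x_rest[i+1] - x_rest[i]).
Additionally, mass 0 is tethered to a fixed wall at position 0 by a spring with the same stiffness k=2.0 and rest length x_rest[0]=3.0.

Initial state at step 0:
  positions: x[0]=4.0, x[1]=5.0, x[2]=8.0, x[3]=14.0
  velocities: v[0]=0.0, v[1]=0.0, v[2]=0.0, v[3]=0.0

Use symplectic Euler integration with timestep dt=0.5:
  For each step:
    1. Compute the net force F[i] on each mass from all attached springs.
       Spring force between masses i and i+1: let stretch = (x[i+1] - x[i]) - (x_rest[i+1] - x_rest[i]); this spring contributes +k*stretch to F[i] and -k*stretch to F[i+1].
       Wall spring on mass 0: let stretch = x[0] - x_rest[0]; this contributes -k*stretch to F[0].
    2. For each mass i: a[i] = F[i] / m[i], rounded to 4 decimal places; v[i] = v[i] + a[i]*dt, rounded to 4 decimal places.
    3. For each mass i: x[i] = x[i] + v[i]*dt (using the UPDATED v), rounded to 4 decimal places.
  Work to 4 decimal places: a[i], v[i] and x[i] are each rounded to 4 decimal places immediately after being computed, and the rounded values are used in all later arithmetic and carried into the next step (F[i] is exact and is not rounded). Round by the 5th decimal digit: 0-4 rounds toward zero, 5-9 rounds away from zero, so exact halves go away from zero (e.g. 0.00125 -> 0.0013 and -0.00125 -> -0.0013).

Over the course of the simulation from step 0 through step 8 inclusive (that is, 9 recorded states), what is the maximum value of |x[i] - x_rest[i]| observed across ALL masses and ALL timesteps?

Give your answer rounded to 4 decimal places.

Step 0: x=[4.0000 5.0000 8.0000 14.0000] v=[0.0000 0.0000 0.0000 0.0000]
Step 1: x=[2.5000 6.0000 9.5000 12.5000] v=[-3.0000 2.0000 3.0000 -3.0000]
Step 2: x=[1.5000 7.0000 10.7500 11.0000] v=[-2.0000 2.0000 2.5000 -3.0000]
Step 3: x=[2.5000 7.1250 10.2500 10.8750] v=[2.0000 0.2500 -1.0000 -0.2500]
Step 4: x=[4.5625 6.5000 8.5000 11.9375] v=[4.1250 -1.2500 -3.5000 2.1250]
Step 5: x=[5.3125 5.9063 7.4688 12.7813] v=[1.5000 -1.1875 -2.0625 1.6875]
Step 6: x=[3.7032 5.7969 8.3126 12.4688] v=[-3.2187 -0.2188 1.6875 -0.6250]
Step 7: x=[1.2891 5.8985 9.9766 11.5782] v=[-4.8282 0.2032 3.3280 -1.7812]
Step 8: x=[0.5352 5.7345 10.4024 11.3868] v=[-1.5079 -0.3281 0.8515 -0.3828]
Max displacement = 2.4648

Answer: 2.4648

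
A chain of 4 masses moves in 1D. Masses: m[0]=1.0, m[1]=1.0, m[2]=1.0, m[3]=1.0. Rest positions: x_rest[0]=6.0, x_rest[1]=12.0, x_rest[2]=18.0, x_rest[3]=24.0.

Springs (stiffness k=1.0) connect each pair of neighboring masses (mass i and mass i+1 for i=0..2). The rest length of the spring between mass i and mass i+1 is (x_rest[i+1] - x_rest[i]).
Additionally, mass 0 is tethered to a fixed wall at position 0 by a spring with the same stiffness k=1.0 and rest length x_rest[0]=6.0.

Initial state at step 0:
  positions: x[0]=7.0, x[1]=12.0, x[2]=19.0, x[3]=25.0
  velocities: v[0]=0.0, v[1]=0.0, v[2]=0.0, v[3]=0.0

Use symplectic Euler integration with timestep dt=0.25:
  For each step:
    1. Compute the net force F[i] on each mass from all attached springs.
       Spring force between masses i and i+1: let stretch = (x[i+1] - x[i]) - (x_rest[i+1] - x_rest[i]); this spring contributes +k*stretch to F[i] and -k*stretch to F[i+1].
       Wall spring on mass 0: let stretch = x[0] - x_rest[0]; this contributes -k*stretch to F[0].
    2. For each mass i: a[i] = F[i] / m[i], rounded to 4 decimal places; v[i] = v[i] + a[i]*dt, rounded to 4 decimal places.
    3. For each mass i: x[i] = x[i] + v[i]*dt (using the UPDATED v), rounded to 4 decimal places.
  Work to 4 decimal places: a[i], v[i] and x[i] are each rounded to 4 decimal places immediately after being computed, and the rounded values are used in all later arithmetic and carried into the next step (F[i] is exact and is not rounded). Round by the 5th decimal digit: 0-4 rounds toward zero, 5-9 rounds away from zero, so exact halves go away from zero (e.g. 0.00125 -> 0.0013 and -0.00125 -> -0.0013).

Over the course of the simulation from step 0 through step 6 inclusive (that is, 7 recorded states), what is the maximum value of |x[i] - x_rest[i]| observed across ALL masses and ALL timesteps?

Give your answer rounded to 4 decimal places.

Answer: 1.1491

Derivation:
Step 0: x=[7.0000 12.0000 19.0000 25.0000] v=[0.0000 0.0000 0.0000 0.0000]
Step 1: x=[6.8750 12.1250 18.9375 25.0000] v=[-0.5000 0.5000 -0.2500 0.0000]
Step 2: x=[6.6484 12.3477 18.8281 24.9961] v=[-0.9063 0.8906 -0.4375 -0.0156]
Step 3: x=[6.3625 12.6192 18.6992 24.9817] v=[-1.1436 1.0859 -0.5156 -0.0576]
Step 4: x=[6.0700 12.8796 18.5830 24.9497] v=[-1.1701 1.0417 -0.4650 -0.1282]
Step 5: x=[5.8237 13.0709 18.5082 24.8947] v=[-0.9852 0.7652 -0.2992 -0.2199]
Step 6: x=[5.6664 13.1491 18.4927 24.8156] v=[-0.6293 0.3127 -0.0619 -0.3165]
Max displacement = 1.1491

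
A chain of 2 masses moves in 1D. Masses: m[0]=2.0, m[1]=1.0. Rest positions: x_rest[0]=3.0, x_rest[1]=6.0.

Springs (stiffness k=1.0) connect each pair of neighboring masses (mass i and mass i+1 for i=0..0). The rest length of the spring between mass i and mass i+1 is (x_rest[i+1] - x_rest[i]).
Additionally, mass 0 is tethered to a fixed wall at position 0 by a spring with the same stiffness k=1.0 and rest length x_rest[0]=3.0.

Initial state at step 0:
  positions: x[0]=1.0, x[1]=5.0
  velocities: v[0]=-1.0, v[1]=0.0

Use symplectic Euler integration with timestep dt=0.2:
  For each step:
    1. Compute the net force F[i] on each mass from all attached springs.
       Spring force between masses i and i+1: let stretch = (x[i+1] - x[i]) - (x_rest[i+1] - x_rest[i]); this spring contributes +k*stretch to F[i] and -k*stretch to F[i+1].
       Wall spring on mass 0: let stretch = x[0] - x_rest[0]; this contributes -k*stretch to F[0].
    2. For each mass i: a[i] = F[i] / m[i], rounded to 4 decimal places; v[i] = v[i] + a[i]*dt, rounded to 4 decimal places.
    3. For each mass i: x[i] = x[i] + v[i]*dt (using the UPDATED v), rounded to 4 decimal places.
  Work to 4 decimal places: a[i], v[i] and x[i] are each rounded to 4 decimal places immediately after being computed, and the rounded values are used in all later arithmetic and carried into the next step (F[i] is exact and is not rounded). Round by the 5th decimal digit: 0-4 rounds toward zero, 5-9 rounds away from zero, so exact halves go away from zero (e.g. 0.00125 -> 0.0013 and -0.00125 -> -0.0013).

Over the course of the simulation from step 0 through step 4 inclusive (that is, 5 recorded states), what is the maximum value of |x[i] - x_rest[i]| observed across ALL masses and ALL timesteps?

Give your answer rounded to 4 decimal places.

Answer: 2.2243

Derivation:
Step 0: x=[1.0000 5.0000] v=[-1.0000 0.0000]
Step 1: x=[0.8600 4.9600] v=[-0.7000 -0.2000]
Step 2: x=[0.7848 4.8760] v=[-0.3760 -0.4200]
Step 3: x=[0.7757 4.7484] v=[-0.0454 -0.6382]
Step 4: x=[0.8306 4.5819] v=[0.2743 -0.8327]
Max displacement = 2.2243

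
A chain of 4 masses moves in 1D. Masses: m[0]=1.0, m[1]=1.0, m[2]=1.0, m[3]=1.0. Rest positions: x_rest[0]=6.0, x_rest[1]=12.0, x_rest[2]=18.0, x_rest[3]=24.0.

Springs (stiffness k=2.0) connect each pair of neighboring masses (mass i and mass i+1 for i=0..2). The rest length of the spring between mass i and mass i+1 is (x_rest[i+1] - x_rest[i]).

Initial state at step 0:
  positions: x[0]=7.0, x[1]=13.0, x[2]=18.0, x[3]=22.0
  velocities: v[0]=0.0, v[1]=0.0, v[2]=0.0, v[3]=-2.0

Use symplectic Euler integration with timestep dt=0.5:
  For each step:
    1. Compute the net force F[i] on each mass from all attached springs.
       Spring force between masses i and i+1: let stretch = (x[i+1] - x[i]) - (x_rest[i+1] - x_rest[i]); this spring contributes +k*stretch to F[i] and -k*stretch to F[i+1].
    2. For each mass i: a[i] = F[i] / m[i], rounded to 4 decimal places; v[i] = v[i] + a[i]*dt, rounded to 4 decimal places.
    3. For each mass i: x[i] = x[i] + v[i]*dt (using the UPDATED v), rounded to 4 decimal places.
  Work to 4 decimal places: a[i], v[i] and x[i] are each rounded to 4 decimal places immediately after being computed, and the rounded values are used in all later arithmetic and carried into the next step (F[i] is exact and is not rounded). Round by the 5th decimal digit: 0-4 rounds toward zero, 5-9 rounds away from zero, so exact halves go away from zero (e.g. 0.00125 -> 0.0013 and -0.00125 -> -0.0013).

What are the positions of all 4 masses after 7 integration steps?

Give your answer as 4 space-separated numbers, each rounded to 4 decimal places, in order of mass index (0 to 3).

Answer: 2.5625 10.0625 16.9375 23.4375

Derivation:
Step 0: x=[7.0000 13.0000 18.0000 22.0000] v=[0.0000 0.0000 0.0000 -2.0000]
Step 1: x=[7.0000 12.5000 17.5000 22.0000] v=[0.0000 -1.0000 -1.0000 0.0000]
Step 2: x=[6.7500 11.7500 16.7500 22.7500] v=[-0.5000 -1.5000 -1.5000 1.5000]
Step 3: x=[6.0000 11.0000 16.5000 23.5000] v=[-1.5000 -1.5000 -0.5000 1.5000]
Step 4: x=[4.7500 10.5000 17.0000 23.7500] v=[-2.5000 -1.0000 1.0000 0.5000]
Step 5: x=[3.3750 10.3750 17.6250 23.6250] v=[-2.7500 -0.2500 1.2500 -0.2500]
Step 6: x=[2.5000 10.3750 17.6250 23.5000] v=[-1.7500 0.0000 0.0000 -0.2500]
Step 7: x=[2.5625 10.0625 16.9375 23.4375] v=[0.1250 -0.6250 -1.3750 -0.1250]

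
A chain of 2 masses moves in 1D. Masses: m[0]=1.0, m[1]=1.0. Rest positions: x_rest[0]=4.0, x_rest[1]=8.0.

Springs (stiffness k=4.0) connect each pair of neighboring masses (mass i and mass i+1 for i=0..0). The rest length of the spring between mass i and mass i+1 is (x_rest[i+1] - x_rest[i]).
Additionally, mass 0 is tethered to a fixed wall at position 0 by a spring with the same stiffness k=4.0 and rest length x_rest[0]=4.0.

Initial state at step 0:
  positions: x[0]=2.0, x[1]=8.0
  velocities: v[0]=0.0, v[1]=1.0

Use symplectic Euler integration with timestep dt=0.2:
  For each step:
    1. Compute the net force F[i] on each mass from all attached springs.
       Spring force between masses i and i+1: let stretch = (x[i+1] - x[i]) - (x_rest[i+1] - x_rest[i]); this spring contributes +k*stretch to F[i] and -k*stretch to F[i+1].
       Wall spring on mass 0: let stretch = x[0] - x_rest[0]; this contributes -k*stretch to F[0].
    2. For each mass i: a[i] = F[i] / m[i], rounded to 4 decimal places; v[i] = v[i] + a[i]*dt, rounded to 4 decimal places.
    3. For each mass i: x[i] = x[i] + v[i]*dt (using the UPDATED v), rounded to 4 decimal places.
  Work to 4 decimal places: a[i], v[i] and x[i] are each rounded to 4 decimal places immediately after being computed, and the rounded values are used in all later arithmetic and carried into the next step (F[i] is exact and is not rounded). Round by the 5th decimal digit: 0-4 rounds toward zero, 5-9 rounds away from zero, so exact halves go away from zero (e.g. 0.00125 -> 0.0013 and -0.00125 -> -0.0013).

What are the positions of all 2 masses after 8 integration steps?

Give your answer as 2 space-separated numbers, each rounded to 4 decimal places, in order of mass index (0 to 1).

Answer: 3.5539 9.6587

Derivation:
Step 0: x=[2.0000 8.0000] v=[0.0000 1.0000]
Step 1: x=[2.6400 7.8800] v=[3.2000 -0.6000]
Step 2: x=[3.6960 7.5616] v=[5.2800 -1.5920]
Step 3: x=[4.7791 7.2647] v=[5.4157 -1.4845]
Step 4: x=[5.4953 7.2101] v=[3.5809 -0.2730]
Step 5: x=[5.6066 7.5211] v=[0.5565 1.5552]
Step 6: x=[5.1272 8.1658] v=[-2.3972 3.2236]
Step 7: x=[4.3136 8.9643] v=[-4.0681 3.9927]
Step 8: x=[3.5539 9.6587] v=[-3.7984 3.4721]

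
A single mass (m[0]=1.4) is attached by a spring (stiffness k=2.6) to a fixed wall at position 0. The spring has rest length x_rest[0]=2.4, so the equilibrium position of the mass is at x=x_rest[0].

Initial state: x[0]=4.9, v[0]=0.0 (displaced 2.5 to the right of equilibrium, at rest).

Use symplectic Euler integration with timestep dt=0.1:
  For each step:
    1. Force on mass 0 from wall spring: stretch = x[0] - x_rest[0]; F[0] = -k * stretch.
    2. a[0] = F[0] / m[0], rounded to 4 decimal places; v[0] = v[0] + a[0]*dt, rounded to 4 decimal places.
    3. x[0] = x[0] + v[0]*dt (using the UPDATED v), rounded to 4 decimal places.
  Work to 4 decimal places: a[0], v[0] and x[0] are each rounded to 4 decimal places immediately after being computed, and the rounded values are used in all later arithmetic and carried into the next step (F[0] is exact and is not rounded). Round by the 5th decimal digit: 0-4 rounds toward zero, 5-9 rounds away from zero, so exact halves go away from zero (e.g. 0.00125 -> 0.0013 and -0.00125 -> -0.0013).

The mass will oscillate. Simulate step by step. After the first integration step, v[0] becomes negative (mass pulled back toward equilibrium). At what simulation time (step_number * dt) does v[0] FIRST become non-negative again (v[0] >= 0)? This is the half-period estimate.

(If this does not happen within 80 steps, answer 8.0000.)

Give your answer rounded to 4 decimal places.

Step 0: x=[4.9000] v=[0.0000]
Step 1: x=[4.8536] v=[-0.4643]
Step 2: x=[4.7616] v=[-0.9200]
Step 3: x=[4.6257] v=[-1.3586]
Step 4: x=[4.4485] v=[-1.7719]
Step 5: x=[4.2333] v=[-2.1523]
Step 6: x=[3.9840] v=[-2.4928]
Step 7: x=[3.7053] v=[-2.7870]
Step 8: x=[3.4024] v=[-3.0294]
Step 9: x=[3.0808] v=[-3.2156]
Step 10: x=[2.7466] v=[-3.3420]
Step 11: x=[2.4060] v=[-3.4064]
Step 12: x=[2.0653] v=[-3.4075]
Step 13: x=[1.7308] v=[-3.3453]
Step 14: x=[1.4087] v=[-3.2210]
Step 15: x=[1.1050] v=[-3.0369]
Step 16: x=[0.8254] v=[-2.7964]
Step 17: x=[0.5750] v=[-2.5040]
Step 18: x=[0.3585] v=[-2.1651]
Step 19: x=[0.1799] v=[-1.7860]
Step 20: x=[0.0425] v=[-1.3737]
Step 21: x=[-0.0511] v=[-0.9359]
Step 22: x=[-0.0992] v=[-0.4807]
Step 23: x=[-0.1009] v=[-0.0166]
Step 24: x=[-0.0561] v=[0.4479]
First v>=0 after going negative at step 24, time=2.4000

Answer: 2.4000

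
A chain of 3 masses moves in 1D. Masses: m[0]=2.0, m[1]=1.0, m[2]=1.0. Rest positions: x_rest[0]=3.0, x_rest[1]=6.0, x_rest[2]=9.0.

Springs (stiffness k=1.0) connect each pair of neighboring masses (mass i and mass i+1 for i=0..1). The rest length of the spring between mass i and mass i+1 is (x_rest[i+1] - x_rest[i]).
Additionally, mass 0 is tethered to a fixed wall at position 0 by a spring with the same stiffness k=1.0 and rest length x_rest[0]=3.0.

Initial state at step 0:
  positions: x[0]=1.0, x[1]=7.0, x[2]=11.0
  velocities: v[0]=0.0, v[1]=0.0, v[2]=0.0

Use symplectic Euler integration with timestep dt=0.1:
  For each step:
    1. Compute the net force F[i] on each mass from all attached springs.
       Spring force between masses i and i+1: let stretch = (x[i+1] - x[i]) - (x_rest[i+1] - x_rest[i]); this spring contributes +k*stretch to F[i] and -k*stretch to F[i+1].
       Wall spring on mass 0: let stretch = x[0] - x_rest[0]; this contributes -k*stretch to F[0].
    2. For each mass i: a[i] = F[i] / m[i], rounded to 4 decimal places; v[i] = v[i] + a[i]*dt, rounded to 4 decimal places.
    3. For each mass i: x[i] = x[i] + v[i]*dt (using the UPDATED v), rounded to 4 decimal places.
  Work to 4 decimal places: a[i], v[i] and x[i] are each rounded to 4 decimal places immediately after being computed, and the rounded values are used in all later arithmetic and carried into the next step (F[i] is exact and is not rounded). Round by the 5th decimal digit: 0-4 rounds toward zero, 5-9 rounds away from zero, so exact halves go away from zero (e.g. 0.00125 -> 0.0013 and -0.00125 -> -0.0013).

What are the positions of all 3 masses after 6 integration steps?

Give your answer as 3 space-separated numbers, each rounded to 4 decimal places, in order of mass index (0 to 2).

Answer: 1.5010 6.6173 10.7835

Derivation:
Step 0: x=[1.0000 7.0000 11.0000] v=[0.0000 0.0000 0.0000]
Step 1: x=[1.0250 6.9800 10.9900] v=[0.2500 -0.2000 -0.1000]
Step 2: x=[1.0747 6.9406 10.9699] v=[0.4965 -0.3945 -0.2010]
Step 3: x=[1.1483 6.8828 10.9395] v=[0.7361 -0.5782 -0.3039]
Step 4: x=[1.2448 6.8082 10.8985] v=[0.9654 -0.7460 -0.4096]
Step 5: x=[1.3629 6.7189 10.8466] v=[1.1813 -0.8933 -0.5186]
Step 6: x=[1.5010 6.6173 10.7835] v=[1.3810 -1.0161 -0.6314]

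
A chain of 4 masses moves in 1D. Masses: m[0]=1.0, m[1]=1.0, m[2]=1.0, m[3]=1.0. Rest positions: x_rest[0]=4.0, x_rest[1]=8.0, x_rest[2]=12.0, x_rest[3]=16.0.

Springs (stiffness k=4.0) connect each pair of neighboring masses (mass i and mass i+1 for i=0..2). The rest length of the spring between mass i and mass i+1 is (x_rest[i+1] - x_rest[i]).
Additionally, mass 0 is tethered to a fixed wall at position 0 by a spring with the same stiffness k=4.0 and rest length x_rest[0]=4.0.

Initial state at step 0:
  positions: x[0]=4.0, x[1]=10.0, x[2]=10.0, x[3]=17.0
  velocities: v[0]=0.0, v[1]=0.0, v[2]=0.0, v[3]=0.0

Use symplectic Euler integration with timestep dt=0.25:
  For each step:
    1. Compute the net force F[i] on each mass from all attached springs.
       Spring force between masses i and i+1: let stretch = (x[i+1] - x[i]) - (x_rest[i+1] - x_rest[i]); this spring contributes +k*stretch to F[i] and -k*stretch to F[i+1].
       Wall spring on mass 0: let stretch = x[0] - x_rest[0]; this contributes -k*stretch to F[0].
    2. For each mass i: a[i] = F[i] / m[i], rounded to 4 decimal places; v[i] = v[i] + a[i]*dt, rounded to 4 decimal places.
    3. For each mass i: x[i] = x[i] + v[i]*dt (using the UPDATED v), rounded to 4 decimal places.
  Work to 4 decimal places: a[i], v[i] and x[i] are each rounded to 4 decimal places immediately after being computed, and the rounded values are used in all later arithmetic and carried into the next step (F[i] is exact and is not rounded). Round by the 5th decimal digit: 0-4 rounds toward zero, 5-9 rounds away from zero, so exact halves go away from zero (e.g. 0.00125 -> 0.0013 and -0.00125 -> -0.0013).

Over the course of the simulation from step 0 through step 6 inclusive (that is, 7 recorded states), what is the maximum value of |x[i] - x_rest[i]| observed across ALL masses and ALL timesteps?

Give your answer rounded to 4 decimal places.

Answer: 2.5156

Derivation:
Step 0: x=[4.0000 10.0000 10.0000 17.0000] v=[0.0000 0.0000 0.0000 0.0000]
Step 1: x=[4.5000 8.5000 11.7500 16.2500] v=[2.0000 -6.0000 7.0000 -3.0000]
Step 2: x=[4.8750 6.8125 13.8125 15.3750] v=[1.5000 -6.7500 8.2500 -3.5000]
Step 3: x=[4.5156 6.3906 14.5156 15.1094] v=[-1.4375 -1.6875 2.8125 -1.0625]
Step 4: x=[3.4961 7.5312 13.3359 15.6953] v=[-4.0781 4.5625 -4.7187 2.3437]
Step 5: x=[2.6113 9.1142 11.2949 16.6914] v=[-3.5391 6.3321 -8.1640 3.9843]
Step 6: x=[2.6994 9.6167 10.0579 17.3384] v=[0.3525 2.0099 -4.9482 2.5878]
Max displacement = 2.5156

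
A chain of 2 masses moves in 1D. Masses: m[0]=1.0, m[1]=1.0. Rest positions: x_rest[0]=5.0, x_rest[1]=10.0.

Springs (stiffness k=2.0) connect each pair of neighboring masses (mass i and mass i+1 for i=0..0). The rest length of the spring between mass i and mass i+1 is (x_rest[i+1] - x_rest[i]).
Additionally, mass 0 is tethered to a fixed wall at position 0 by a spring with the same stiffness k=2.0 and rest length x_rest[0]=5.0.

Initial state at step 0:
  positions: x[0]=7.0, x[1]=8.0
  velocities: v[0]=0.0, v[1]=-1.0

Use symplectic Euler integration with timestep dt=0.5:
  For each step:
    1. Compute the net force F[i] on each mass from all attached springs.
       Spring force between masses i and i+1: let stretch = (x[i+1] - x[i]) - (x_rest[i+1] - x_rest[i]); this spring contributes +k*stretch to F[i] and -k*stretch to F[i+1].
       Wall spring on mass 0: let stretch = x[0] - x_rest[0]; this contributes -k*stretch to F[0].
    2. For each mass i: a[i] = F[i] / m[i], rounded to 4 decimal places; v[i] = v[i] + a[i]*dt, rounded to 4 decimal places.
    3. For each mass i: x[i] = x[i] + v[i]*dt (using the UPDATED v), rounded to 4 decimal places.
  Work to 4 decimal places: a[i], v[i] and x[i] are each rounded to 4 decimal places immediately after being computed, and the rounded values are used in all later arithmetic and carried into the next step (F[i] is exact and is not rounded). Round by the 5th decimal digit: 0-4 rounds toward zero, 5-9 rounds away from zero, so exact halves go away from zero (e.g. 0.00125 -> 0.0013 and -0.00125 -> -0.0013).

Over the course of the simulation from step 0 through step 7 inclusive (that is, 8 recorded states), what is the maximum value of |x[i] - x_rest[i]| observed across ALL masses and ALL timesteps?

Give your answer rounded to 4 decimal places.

Step 0: x=[7.0000 8.0000] v=[0.0000 -1.0000]
Step 1: x=[4.0000 9.5000] v=[-6.0000 3.0000]
Step 2: x=[1.7500 10.7500] v=[-4.5000 2.5000]
Step 3: x=[3.1250 10.0000] v=[2.7500 -1.5000]
Step 4: x=[6.3750 8.3125] v=[6.5000 -3.3750]
Step 5: x=[7.4063 8.1563] v=[2.0625 -0.3125]
Step 6: x=[5.1094 10.1251] v=[-4.5938 3.9375]
Step 7: x=[2.7657 12.0860] v=[-4.6875 3.9218]
Max displacement = 3.2500

Answer: 3.2500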